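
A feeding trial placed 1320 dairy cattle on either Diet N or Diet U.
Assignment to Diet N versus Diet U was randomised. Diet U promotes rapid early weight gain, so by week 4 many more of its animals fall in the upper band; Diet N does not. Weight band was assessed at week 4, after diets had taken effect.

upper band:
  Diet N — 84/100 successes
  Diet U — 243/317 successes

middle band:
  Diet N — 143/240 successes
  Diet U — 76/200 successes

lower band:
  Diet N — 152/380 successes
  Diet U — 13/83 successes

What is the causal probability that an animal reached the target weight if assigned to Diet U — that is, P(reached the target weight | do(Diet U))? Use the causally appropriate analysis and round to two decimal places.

0.55

Within every week-4 weight band level Diet N has the higher rate, yet pooled Diet U does — Simpson's reversal.
Week-4 weight band here is a post-treatment variable shaped by the diet; conditioning on it would introduce bias rather than remove it. The overall comparison is the causal one.
So P(outcome | do(Diet U)) is just the pooled rate for Diet U: 332/600 = 0.553.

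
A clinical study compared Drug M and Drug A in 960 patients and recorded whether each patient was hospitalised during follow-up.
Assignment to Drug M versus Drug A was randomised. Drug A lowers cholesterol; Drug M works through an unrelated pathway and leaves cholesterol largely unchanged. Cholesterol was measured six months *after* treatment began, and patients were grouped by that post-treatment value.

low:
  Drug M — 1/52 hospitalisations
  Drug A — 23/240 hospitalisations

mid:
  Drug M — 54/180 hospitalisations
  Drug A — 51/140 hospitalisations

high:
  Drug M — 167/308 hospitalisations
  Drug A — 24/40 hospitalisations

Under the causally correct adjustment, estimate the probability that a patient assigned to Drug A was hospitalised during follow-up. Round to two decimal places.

Cholesterol lies on the pathway drug → cholesterol → outcome, so adjusting for it blocks the indirect effect. For the total causal effect of drug, use the unadjusted pooled rates.
So P(outcome | do(Drug A)) is just the pooled rate for Drug A: 98/420 = 0.233.

0.23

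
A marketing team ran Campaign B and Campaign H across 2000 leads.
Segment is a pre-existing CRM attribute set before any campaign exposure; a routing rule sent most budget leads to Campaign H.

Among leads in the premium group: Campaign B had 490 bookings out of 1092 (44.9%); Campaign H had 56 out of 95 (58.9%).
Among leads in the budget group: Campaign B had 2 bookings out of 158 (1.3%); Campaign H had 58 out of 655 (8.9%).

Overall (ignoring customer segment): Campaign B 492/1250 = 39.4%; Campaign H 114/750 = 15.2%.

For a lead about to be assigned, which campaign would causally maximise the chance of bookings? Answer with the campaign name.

Campaign H

Here customer segment is a common cause — it drives both which campaign a case falls under and the outcome. The crude comparison mixes populations; the stratum-specific rates are the causally relevant ones.
Within each level — premium: 44.9% vs 58.9%; budget: 1.3% vs 8.9% — Campaign H is higher every time.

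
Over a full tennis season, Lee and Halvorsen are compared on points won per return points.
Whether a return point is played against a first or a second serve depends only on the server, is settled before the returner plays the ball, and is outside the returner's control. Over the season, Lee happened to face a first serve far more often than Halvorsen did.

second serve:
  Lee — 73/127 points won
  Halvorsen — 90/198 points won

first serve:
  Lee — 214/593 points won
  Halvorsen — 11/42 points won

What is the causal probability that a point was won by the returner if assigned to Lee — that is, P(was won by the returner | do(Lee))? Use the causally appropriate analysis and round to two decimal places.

0.43

The imbalance in serve type arose from how return points were allocated, not from anything the player did; and serve type independently affects the outcome. The pooled gap is confounded — condition on serve type.
Standardising Lee to the population serve type mix: 0.339·73/127 + 0.661·214/593 = 0.433.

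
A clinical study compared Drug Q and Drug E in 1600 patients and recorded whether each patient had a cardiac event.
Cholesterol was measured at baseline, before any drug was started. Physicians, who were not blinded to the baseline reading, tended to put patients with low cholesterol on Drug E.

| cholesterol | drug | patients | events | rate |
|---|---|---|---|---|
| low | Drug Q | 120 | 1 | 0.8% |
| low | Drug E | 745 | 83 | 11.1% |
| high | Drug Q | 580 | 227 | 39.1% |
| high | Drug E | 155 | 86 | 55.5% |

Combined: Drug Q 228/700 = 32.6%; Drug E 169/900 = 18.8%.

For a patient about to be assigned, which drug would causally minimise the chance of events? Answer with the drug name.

Drug Q

Drug Q is lower inside every cholesterol stratum but Drug E is lower in aggregate. Whether to stratify depends on how cholesterol relates to the drug.
Cholesterol differs across drugs for reasons unrelated to any effect of the drug itself, and it separately predicts the outcome — a classic confounder. We must compare within cholesterol levels.
Within each level — low: 0.8% vs 11.1%; high: 39.1% vs 55.5% — Drug Q is lower every time.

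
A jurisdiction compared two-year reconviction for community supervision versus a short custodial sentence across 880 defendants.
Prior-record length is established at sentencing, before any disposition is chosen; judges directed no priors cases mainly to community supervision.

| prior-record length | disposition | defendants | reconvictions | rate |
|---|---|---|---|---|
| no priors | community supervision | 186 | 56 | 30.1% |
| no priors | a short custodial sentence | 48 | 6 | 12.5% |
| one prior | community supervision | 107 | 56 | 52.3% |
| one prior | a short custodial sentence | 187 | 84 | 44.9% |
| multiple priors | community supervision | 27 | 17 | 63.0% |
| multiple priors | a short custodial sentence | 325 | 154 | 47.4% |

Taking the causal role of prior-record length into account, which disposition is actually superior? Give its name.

a short custodial sentence

Within every prior-record length level a short custodial sentence has the lower rate, yet pooled community supervision does — Simpson's reversal.
Prior-record length differs across dispositions for reasons unrelated to any effect of the disposition itself, and it separately predicts the outcome — a classic confounder. We must compare within prior-record length levels.
Within each level — no priors: 30.1% vs 12.5%; one prior: 52.3% vs 44.9%; multiple priors: 63.0% vs 47.4% — a short custodial sentence is lower every time.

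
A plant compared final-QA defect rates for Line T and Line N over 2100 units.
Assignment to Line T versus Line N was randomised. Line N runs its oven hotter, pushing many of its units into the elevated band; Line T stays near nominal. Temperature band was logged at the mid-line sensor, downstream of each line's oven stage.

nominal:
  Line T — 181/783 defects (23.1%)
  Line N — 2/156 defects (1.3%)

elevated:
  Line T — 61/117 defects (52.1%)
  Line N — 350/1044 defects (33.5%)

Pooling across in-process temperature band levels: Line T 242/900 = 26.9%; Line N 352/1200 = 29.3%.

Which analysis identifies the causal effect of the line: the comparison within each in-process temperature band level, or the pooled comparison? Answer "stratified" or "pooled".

pooled

The in-process temperature band-specific comparison favours Line N throughout, but the pooled figures favour Line T. The question is whether to condition on in-process temperature band.
The distribution of in-process temperature band is itself part of what the line does — it is an intermediate outcome. Holding it fixed would remove that part of the effect; the total effect is the pooled difference.
Pooled: Line T 26.9% vs Line N 29.3%; Line T is lower overall.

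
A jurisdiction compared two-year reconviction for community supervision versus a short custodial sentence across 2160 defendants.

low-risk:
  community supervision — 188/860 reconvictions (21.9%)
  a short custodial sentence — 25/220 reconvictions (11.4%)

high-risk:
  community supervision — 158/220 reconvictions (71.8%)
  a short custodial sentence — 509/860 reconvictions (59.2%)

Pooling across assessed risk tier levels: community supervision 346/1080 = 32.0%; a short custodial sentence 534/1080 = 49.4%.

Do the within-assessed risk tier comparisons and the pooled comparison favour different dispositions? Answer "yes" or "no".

Within each assessed risk tier level (low-risk 21.9% vs 11.4%; high-risk 71.8% vs 59.2%), a short custodial sentence has the lower rate every time. Pooled: 32.0% vs 49.4% — community supervision has the lower rate overall. The two comparisons disagree.

yes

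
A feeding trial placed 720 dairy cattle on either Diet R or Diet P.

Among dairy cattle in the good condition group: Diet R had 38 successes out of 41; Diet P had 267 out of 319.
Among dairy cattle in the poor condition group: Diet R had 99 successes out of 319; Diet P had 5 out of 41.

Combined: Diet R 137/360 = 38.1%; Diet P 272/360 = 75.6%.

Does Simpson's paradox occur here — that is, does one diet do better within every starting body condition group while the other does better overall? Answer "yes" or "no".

yes

Within each starting body condition level (good condition 92.7% vs 83.7%; poor condition 31.0% vs 12.2%), Diet R has the higher rate every time. Pooled: 38.1% vs 75.6% — Diet P has the higher rate overall. The two comparisons disagree.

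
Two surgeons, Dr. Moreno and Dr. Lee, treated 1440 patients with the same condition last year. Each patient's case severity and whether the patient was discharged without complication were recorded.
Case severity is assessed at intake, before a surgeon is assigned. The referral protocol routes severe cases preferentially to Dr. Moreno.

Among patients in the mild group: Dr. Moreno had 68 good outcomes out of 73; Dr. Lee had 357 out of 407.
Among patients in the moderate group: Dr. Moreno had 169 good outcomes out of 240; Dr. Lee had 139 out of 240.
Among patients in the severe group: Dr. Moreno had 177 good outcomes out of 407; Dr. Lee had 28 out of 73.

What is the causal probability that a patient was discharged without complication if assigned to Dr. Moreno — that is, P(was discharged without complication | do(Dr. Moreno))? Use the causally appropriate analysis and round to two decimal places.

Since case severity is a pre-existing factor (not a product of the surgeon) and it affects the outcome on its own, it is a confounder. The stratified rates, not the pooled rate, identify the causal effect.
Standardising Dr. Moreno to the population case severity mix: 0.333·68/73 + 0.333·169/240 + 0.333·177/407 = 0.690.

0.69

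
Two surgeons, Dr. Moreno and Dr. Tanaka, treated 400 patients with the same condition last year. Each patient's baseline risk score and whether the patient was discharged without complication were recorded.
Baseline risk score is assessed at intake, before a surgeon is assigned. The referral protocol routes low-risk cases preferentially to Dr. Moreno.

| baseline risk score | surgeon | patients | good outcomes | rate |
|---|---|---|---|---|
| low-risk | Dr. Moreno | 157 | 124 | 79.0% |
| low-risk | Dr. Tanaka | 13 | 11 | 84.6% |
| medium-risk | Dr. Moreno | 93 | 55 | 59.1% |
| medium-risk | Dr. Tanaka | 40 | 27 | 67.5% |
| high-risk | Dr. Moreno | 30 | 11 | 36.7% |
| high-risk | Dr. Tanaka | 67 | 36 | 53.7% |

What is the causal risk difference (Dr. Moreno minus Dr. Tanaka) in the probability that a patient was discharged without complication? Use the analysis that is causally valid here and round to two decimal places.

-0.09

The stratified and pooled comparisons disagree (Dr. Tanaka wins within each baseline risk score; Dr. Moreno wins overall), so the answer turns on the causal role of baseline risk score.
Here baseline risk score is a common cause — it drives both which surgeon a case falls under and the outcome. The crude comparison mixes populations; the stratum-specific rates are the causally relevant ones.
Adjusting over the population distribution of baseline risk score: 0.425·(0.790−0.846) + 0.333·(0.591−0.675) + 0.242·(0.367−0.537) = -0.093.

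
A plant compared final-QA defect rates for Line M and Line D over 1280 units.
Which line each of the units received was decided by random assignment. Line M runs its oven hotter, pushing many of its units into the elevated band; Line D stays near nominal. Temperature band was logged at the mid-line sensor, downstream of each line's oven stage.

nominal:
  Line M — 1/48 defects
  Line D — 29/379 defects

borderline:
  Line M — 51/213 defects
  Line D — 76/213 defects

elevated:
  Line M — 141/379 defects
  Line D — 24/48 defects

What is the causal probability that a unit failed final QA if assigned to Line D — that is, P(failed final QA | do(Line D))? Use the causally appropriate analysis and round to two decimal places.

0.20

Within every in-process temperature band level Line M has the lower rate, yet pooled Line D does — Simpson's reversal.
In-process temperature band is downstream of the line. One should not condition on a consequence of treatment, so the overall rates are the right comparison.
So P(outcome | do(Line D)) is just the pooled rate for Line D: 129/640 = 0.202.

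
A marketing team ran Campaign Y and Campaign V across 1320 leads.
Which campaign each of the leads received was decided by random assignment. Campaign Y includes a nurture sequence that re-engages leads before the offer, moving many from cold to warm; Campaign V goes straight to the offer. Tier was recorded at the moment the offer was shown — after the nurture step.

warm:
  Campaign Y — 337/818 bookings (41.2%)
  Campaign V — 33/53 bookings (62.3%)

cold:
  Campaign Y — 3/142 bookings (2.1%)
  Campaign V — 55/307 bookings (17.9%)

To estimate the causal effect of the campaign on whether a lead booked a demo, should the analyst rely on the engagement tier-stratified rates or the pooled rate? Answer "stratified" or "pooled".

pooled

Engagement tier lies on the pathway campaign → engagement tier → outcome, so adjusting for it blocks the indirect effect. For the total causal effect of campaign, use the unadjusted pooled rates.
Pooled: Campaign Y 35.4% vs Campaign V 24.4%; Campaign Y is higher overall.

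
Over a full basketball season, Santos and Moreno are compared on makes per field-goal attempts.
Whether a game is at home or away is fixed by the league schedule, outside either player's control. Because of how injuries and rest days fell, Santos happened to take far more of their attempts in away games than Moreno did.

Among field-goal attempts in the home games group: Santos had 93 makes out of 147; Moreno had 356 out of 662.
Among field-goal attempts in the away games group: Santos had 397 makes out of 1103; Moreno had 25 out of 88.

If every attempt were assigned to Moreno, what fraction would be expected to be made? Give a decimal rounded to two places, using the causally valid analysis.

0.39

The stratified and pooled comparisons disagree (Santos wins within each game venue; Moreno wins overall), so the answer turns on the causal role of game venue.
Here game venue is a common cause — it drives both which player a case falls under and the outcome. The crude comparison mixes populations; the stratum-specific rates are the causally relevant ones.
Standardising Moreno to the population game venue mix: 0.405·356/662 + 0.596·25/88 = 0.387.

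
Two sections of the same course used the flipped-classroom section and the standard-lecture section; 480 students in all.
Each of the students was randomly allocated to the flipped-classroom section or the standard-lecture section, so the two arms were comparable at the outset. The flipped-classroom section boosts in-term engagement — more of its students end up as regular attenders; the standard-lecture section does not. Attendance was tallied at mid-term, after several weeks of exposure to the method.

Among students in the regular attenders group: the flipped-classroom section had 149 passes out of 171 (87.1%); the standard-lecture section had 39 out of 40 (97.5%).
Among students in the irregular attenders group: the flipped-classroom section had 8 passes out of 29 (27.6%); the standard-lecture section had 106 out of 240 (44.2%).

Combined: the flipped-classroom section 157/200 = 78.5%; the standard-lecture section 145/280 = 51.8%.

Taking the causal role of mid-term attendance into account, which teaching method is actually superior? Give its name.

The stratified and pooled comparisons disagree (the standard-lecture section wins within each mid-term attendance; the flipped-classroom section wins overall), so the answer turns on the causal role of mid-term attendance.
Mid-term attendance here is a post-treatment variable shaped by the teaching method; conditioning on it would introduce bias rather than remove it. The overall comparison is the causal one.
Pooled: the flipped-classroom section 78.5% vs the standard-lecture section 51.8%; the flipped-classroom section is higher overall.

the flipped-classroom section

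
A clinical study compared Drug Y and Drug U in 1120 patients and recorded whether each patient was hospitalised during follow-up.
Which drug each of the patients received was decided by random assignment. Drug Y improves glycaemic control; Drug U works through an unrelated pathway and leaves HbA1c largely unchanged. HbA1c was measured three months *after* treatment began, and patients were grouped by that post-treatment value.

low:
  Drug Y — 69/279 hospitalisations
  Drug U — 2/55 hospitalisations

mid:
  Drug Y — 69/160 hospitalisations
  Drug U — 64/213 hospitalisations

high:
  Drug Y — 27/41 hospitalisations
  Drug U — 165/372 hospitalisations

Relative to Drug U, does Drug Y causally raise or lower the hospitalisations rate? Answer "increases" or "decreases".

Because the drug influences HbA1c, HbA1c is a post-treatment mediator, not a confounder. Stratifying on it would bias the estimate; the causal effect is the crude pooled difference.
Pooled: Drug Y 34.4% vs Drug U 36.1%; Drug Y is lower overall.

decreases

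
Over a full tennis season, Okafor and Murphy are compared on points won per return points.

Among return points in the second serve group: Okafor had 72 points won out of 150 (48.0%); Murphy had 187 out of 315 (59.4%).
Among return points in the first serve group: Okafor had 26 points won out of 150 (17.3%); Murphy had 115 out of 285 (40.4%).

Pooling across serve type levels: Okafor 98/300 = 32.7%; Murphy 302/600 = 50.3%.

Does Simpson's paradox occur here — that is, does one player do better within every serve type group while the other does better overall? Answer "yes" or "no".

Within each serve type level (second serve 48.0% vs 59.4%; first serve 17.3% vs 40.4%), Murphy has the higher rate every time. Pooled: 32.7% vs 50.3% — Murphy has the higher rate overall. They agree.

no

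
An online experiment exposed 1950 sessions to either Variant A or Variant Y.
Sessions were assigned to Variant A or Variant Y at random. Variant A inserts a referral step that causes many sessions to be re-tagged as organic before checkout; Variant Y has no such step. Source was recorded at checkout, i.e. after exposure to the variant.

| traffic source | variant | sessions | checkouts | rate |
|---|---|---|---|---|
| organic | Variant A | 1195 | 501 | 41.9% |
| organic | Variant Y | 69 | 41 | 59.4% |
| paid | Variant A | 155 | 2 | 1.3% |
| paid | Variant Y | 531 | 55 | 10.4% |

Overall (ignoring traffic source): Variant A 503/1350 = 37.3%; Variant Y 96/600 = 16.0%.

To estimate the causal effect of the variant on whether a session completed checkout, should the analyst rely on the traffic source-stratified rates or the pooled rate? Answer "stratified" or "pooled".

Within every traffic source level Variant Y has the higher rate, yet pooled Variant A does — Simpson's reversal.
Traffic source here is a post-treatment variable shaped by the variant; conditioning on it would introduce bias rather than remove it. The overall comparison is the causal one.
Pooled: Variant A 37.3% vs Variant Y 16.0%; Variant A is higher overall.

pooled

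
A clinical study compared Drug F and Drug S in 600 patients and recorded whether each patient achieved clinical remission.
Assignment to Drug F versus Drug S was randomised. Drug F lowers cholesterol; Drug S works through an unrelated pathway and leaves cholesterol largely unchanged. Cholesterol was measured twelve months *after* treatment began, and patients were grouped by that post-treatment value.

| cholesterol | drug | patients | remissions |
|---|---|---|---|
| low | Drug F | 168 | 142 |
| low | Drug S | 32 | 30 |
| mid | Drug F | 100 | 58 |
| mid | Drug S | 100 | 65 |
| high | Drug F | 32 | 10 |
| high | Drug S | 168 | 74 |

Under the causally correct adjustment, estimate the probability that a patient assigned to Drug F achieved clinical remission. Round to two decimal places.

0.70

Because the drug influences cholesterol, cholesterol is a post-treatment mediator, not a confounder. Stratifying on it would bias the estimate; the causal effect is the crude pooled difference.
So P(outcome | do(Drug F)) is just the pooled rate for Drug F: 210/300 = 0.700.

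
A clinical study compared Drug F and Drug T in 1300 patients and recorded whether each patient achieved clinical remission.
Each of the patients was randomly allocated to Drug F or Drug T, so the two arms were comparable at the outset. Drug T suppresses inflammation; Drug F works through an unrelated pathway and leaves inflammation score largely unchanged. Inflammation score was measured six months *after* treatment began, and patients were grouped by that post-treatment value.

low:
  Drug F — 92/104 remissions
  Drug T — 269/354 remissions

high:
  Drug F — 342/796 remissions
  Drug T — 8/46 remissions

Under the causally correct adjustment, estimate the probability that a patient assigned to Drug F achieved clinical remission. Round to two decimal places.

0.48

The distribution of inflammation score is itself part of what the drug does — it is an intermediate outcome. Holding it fixed would remove that part of the effect; the total effect is the pooled difference.
So P(outcome | do(Drug F)) is just the pooled rate for Drug F: 434/900 = 0.482.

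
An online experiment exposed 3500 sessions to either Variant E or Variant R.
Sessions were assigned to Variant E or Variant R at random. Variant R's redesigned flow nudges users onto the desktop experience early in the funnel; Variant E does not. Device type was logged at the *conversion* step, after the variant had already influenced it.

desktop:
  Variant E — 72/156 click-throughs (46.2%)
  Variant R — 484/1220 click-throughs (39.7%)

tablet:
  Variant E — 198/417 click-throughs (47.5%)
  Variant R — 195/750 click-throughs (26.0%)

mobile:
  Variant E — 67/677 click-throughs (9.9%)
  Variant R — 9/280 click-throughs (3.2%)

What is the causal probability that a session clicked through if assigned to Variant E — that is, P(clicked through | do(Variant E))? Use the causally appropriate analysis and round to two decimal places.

0.27

Within every device type level Variant E has the higher rate, yet pooled Variant R does — Simpson's reversal.
Device type here is a post-treatment variable shaped by the variant; conditioning on it would introduce bias rather than remove it. The overall comparison is the causal one.
So P(outcome | do(Variant E)) is just the pooled rate for Variant E: 337/1250 = 0.270.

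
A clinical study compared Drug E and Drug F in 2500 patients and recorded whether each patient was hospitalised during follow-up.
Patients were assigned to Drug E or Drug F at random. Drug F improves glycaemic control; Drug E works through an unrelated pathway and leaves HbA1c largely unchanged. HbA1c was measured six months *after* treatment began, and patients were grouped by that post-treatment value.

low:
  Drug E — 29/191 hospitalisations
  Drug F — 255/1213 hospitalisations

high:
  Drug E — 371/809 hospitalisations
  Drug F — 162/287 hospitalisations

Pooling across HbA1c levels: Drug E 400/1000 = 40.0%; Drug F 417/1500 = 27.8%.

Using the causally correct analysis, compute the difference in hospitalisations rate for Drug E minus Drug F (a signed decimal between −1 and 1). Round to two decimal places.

Because the drug influences HbA1c, HbA1c is a post-treatment mediator, not a confounder. Stratifying on it would bias the estimate; the causal effect is the crude pooled difference.
The causal difference is the pooled difference: 0.400 − 0.278 = +0.122.

+0.12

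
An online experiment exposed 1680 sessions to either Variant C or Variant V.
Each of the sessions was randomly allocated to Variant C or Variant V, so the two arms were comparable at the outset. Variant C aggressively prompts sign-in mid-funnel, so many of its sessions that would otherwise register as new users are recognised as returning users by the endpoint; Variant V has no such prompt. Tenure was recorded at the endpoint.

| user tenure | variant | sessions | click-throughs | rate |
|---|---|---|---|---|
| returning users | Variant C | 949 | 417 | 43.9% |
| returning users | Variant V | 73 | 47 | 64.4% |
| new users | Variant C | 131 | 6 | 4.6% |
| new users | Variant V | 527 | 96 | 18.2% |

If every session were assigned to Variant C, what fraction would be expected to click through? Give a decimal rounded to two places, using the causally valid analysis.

Variant V is higher inside every user tenure stratum but Variant C is higher in aggregate. Whether to stratify depends on how user tenure relates to the variant.
User tenure is recorded after the variant and is itself shifted by it — it sits on the causal path from variant to outcome. Conditioning on a mediator would strip out part of the effect we want; the pooled comparison gives the total causal effect.
So P(outcome | do(Variant C)) is just the pooled rate for Variant C: 423/1080 = 0.392.

0.39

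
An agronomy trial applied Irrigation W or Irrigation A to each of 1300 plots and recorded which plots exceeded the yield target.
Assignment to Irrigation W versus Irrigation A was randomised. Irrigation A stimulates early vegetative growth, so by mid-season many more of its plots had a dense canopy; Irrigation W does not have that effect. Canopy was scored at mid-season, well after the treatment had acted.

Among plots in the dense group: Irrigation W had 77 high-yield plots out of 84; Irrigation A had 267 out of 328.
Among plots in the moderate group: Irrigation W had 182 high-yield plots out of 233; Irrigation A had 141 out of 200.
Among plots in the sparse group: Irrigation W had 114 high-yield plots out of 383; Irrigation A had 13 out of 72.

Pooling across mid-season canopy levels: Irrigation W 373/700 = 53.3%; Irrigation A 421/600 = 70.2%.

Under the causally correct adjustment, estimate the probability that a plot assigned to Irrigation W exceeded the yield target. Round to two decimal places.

Mid-season canopy is recorded after the irrigation and is itself shifted by it — it sits on the causal path from irrigation to outcome. Conditioning on a mediator would strip out part of the effect we want; the pooled comparison gives the total causal effect.
So P(outcome | do(Irrigation W)) is just the pooled rate for Irrigation W: 373/700 = 0.533.

0.53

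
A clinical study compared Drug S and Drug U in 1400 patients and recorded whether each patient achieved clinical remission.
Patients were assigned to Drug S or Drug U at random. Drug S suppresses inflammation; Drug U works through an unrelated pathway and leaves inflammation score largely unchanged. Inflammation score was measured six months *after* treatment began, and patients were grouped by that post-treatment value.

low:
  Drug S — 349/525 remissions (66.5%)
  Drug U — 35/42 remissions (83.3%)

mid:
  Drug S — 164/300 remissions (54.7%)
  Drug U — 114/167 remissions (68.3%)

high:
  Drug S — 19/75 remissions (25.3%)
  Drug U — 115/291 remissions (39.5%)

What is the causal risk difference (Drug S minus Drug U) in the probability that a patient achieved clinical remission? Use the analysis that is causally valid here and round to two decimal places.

Inflammation score is downstream of the drug. One should not condition on a consequence of treatment, so the overall rates are the right comparison.
The causal difference is the pooled difference: 0.591 − 0.528 = +0.063.

+0.06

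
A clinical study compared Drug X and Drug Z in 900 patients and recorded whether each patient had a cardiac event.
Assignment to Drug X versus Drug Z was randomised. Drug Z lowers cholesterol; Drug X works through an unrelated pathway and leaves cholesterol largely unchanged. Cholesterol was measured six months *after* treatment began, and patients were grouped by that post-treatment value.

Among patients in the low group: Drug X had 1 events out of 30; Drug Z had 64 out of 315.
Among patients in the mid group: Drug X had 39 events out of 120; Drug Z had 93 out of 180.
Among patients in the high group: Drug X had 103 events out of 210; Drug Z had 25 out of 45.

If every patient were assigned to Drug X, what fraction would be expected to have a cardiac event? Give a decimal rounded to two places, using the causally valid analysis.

The cholesterol-specific comparison favours Drug X throughout, but the pooled figures favour Drug Z. The question is whether to condition on cholesterol.
The distribution of cholesterol is itself part of what the drug does — it is an intermediate outcome. Holding it fixed would remove that part of the effect; the total effect is the pooled difference.
So P(outcome | do(Drug X)) is just the pooled rate for Drug X: 143/360 = 0.397.

0.40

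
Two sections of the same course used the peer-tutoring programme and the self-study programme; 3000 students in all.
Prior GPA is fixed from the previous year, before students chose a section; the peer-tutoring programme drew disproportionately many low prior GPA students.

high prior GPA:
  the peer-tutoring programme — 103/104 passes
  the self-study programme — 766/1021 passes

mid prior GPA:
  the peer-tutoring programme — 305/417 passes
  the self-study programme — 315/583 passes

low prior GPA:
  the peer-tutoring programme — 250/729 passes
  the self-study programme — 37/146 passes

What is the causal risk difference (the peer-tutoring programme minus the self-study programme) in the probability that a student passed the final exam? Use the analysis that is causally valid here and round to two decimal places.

+0.18

The stratified and pooled comparisons disagree (the peer-tutoring programme wins within each prior GPA band; the self-study programme wins overall), so the answer turns on the causal role of prior GPA band.
The imbalance in prior GPA band arose from how students were allocated, not from anything the teaching method did; and prior GPA band independently affects the outcome. The pooled gap is confounded — condition on prior GPA band.
Adjusting over the population distribution of prior GPA band: 0.375·(0.990−0.750) + 0.333·(0.731−0.540) + 0.292·(0.343−0.253) = +0.180.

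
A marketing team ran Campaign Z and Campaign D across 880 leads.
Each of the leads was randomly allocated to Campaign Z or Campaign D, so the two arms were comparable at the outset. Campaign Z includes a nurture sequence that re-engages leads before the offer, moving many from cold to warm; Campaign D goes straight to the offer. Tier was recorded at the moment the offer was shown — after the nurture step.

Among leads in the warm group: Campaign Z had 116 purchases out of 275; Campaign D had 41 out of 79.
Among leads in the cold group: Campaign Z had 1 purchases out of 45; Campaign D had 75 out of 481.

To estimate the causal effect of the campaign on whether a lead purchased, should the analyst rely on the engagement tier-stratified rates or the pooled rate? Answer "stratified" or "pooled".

Engagement tier is recorded after the campaign and is itself shifted by it — it sits on the causal path from campaign to outcome. Conditioning on a mediator would strip out part of the effect we want; the pooled comparison gives the total causal effect.
Pooled: Campaign Z 36.6% vs Campaign D 20.7%; Campaign Z is higher overall.

pooled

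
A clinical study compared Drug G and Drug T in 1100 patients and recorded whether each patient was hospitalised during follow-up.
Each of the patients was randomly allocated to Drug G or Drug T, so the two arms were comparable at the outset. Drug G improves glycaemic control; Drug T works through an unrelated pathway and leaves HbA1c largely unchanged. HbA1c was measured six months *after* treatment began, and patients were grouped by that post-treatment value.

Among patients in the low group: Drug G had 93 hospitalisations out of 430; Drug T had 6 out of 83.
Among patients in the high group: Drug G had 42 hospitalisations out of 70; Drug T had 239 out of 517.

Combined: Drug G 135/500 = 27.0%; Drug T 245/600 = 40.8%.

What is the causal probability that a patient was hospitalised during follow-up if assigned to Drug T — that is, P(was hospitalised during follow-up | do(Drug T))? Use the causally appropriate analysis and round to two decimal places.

0.41

Within every HbA1c level Drug T has the lower rate, yet pooled Drug G does — Simpson's reversal.
Because the drug influences HbA1c, HbA1c is a post-treatment mediator, not a confounder. Stratifying on it would bias the estimate; the causal effect is the crude pooled difference.
So P(outcome | do(Drug T)) is just the pooled rate for Drug T: 245/600 = 0.408.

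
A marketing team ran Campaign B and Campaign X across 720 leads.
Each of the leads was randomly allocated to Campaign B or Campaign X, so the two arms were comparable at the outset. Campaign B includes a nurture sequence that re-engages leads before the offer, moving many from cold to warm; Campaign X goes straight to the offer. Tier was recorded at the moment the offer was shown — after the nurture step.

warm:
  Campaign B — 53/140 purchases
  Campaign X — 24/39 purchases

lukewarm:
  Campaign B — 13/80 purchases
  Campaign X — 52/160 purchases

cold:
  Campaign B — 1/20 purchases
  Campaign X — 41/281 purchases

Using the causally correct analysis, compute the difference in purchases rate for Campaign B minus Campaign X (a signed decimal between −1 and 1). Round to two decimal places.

The distribution of engagement tier is itself part of what the campaign does — it is an intermediate outcome. Holding it fixed would remove that part of the effect; the total effect is the pooled difference.
The causal difference is the pooled difference: 0.279 − 0.244 = +0.035.

+0.04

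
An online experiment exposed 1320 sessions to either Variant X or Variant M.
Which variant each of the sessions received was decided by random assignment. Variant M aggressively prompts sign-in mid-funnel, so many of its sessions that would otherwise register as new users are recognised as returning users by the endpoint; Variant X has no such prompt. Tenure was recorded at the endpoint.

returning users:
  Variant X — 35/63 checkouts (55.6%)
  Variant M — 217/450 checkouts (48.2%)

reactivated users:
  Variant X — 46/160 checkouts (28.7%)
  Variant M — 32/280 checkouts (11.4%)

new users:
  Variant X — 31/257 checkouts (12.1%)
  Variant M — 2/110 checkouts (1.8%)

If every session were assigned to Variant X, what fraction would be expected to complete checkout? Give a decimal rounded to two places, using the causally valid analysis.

User tenure is recorded after the variant and is itself shifted by it — it sits on the causal path from variant to outcome. Conditioning on a mediator would strip out part of the effect we want; the pooled comparison gives the total causal effect.
So P(outcome | do(Variant X)) is just the pooled rate for Variant X: 112/480 = 0.233.

0.23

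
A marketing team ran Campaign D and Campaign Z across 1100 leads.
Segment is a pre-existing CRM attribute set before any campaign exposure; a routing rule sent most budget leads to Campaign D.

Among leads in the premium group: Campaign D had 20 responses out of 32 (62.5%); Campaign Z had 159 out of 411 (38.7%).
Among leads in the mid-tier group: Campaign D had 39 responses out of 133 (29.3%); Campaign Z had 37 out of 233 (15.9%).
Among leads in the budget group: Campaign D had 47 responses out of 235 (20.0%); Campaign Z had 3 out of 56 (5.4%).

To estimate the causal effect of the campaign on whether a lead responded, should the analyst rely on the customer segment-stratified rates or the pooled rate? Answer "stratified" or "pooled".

The customer segment-specific comparison favours Campaign D throughout, but the pooled figures favour Campaign Z. The question is whether to condition on customer segment.
Here customer segment is a common cause — it drives both which campaign a case falls under and the outcome. The crude comparison mixes populations; the stratum-specific rates are the causally relevant ones.
Within each level — premium: 62.5% vs 38.7%; mid-tier: 29.3% vs 15.9%; budget: 20.0% vs 5.4% — Campaign D is higher every time.

stratified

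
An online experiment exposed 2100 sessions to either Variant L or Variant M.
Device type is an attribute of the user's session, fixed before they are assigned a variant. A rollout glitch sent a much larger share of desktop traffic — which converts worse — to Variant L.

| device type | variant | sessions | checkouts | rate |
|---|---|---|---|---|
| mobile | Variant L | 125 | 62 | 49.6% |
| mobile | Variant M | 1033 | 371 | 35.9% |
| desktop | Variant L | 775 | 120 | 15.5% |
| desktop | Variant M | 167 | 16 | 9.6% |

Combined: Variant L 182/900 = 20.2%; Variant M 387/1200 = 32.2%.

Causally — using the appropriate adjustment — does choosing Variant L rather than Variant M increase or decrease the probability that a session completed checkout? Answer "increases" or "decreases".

increases

Variant L is higher inside every device type stratum but Variant M is higher in aggregate. Whether to stratify depends on how device type relates to the variant.
Since device type is a pre-existing factor (not a product of the variant) and it affects the outcome on its own, it is a confounder. The stratified rates, not the pooled rate, identify the causal effect.
Within each level — mobile: 49.6% vs 35.9%; desktop: 15.5% vs 9.6% — Variant L is higher every time.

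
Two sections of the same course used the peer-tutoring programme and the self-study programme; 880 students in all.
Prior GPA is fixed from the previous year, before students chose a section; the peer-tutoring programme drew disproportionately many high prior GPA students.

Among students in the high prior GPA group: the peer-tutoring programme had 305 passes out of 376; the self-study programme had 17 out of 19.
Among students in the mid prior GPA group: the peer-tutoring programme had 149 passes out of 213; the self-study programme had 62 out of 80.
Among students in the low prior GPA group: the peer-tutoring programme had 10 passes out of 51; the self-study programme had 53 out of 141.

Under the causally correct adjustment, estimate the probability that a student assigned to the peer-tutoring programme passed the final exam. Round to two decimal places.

0.64

the self-study programme is higher inside every prior GPA band stratum but the peer-tutoring programme is higher in aggregate. Whether to stratify depends on how prior GPA band relates to the teaching method.
Since prior GPA band is a pre-existing factor (not a product of the teaching method) and it affects the outcome on its own, it is a confounder. The stratified rates, not the pooled rate, identify the causal effect.
Standardising the peer-tutoring programme to the population prior GPA band mix: 0.449·305/376 + 0.333·149/213 + 0.218·10/51 = 0.640.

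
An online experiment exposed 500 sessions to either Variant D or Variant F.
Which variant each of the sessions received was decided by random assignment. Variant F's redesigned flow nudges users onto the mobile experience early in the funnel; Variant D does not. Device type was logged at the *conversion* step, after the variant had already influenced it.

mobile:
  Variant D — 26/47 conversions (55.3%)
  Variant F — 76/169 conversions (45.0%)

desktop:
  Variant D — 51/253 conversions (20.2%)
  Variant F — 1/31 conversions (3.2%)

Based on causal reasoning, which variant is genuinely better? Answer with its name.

Variant F

Variant D is higher inside every device type stratum but Variant F is higher in aggregate. Whether to stratify depends on how device type relates to the variant.
The distribution of device type is itself part of what the variant does — it is an intermediate outcome. Holding it fixed would remove that part of the effect; the total effect is the pooled difference.
Pooled: Variant D 25.7% vs Variant F 38.5%; Variant F is higher overall.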